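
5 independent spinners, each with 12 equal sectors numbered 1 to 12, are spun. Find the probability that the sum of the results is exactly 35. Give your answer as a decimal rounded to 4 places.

There are 12^5 = 248832 equally likely outcomes.
The number of ordered 5-tuples from {1,…,12} summing to 35 is 11901.
P(sum = 35) = 11901/248832 = 3967/82944 ≈ 0.0478.

0.0478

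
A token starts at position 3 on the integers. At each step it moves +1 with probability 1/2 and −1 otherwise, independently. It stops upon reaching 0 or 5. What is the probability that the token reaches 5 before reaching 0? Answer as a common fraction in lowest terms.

3/5

With a fair step, P(i) = ½P(i−1) + ½P(i+1) with P(0)=0, P(5)=1 has the linear solution P(i) = i/5.
P(3) = 3/5.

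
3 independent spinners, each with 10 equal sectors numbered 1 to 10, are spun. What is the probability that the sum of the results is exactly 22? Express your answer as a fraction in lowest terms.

9/200

There are 10^3 = 1000 equally likely outcomes.
The number of ordered 3-tuples from {1,…,10} summing to 22 is 45.
P(sum = 22) = 45/1000 = 9/200.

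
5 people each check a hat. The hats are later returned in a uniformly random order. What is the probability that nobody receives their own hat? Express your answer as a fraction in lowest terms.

11/30

This is the derangement probability: permutations of 5 with no fixed point.
D(5) = 5! · (1 − 1/1! + 1/2! − ··· + (−1)^5/5!) = 44.
P = 44/120 = 11/30.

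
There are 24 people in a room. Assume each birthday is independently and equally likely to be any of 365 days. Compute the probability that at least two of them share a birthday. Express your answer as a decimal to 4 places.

It's easier to compute the probability that all 24 are distinct.
P(all distinct) = 365/365 · 364/365 · ··· · 342/365 ≈ 0.4617.
So the probability of at least one match is 1 − 0.4617 = 0.5383.

0.5383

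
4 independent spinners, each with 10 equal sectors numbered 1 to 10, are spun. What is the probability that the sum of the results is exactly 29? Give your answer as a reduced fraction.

87/2500

There are 10^4 = 10000 equally likely outcomes.
The number of ordered 4-tuples from {1,…,10} summing to 29 is 348.
P(sum = 29) = 348/10000 = 87/2500.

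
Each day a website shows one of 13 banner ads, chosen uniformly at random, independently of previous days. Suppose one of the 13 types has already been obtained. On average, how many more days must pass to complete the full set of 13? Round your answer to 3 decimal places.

40.342

Starting from 1 distinct type, each trial gives a new one with probability (13−i)/13 when i types are held, so the wait for the next new type is 13/(13−i).
E = 13/12 + 13/11 + 13/10 + 13/9 + 13/8 + 13/7 + 13/6 + 13/5 + 13/4 + 13/3 + 13/2 + 13/1 = 1118273/27720 ≈ 40.342.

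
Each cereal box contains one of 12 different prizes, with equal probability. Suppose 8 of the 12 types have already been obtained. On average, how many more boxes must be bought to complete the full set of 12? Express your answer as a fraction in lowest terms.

25

Starting from 8 distinct types, each trial gives a new one with probability (12−i)/12 when i types are held, so the wait for the next new type is 12/(12−i).
E = 12/4 + 12/3 + 12/2 + 12/1 = 25.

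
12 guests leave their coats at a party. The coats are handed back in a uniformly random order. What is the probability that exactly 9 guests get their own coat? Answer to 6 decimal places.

0.000001

Choose which 9 of the 12 are fixed: C(12,9) = 220 ways.
The remaining 3 must have no fixed point: D(3) = 2.
P = 220·2/479001600 = 1/1088640 ≈ 0.000001.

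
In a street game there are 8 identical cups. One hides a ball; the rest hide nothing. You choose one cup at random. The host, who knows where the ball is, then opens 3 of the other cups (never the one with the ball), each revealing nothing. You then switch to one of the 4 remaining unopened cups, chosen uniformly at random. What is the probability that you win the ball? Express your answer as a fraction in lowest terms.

7/32

Your original cup holds the ball with probability 1/8, so the other 7 collectively hold it with probability 7/8.
The host can always find 3 empty cups to open, so the reveals don't change that 7/8; it is now spread over the 4 remaining unopened cups.
P(win by switching) = (7/8) · (1/4) = 7/32.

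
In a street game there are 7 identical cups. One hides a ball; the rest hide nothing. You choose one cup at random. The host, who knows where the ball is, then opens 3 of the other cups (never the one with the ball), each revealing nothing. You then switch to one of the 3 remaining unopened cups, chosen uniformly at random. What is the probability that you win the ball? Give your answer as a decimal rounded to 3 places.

Your original cup holds the ball with probability 1/7, so the other 6 collectively hold it with probability 6/7.
The host can always find 3 empty cups to open, so the reveals don't change that 6/7; it is now spread over the 3 remaining unopened cups.
P(win by switching) = (6/7) · (1/3) = 2/7 ≈ 0.286.

0.286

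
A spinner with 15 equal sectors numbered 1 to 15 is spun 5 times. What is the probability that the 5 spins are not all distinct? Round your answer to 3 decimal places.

P(all 5 different) = 15/15 · 14/15 · ··· · 11/15 ≈ 0.475.
P(at least two equal) = 1 − 0.475 = 0.525.

0.525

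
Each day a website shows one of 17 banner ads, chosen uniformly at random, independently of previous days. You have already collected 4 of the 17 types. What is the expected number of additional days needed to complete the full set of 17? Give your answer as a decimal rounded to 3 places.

54.062

Starting from 4 distinct types, each trial gives a new one with probability (17−i)/17 when i types are held, so the wait for the next new type is 17/(17−i).
E = 17/13 + 17/12 + 17/11 + 17/10 + 17/9 + 17/8 + 17/7 + 17/6 + 17/5 + 17/4 + 17/3 + 17/2 + 17/1 = 19481881/360360 ≈ 54.062.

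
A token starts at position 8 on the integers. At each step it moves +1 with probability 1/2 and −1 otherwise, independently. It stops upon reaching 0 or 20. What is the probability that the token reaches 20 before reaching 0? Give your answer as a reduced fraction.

2/5

With a fair step, P(i) = ½P(i−1) + ½P(i+1) with P(0)=0, P(20)=1 has the linear solution P(i) = i/20.
P(8) = 8/20 = 2/5.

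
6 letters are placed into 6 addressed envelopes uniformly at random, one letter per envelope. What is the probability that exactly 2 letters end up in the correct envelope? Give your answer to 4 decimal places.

0.1875

Choose which 2 of the 6 are fixed: C(6,2) = 15 ways.
The remaining 4 must have no fixed point: D(4) = 9.
P = 15·9/720 = 3/16 ≈ 0.1875.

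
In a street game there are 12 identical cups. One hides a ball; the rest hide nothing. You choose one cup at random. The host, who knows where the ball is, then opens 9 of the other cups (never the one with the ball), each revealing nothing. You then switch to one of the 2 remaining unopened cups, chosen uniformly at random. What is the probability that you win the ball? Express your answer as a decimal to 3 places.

Your original cup holds the ball with probability 1/12, so the other 11 collectively hold it with probability 11/12.
The host can always find 9 empty cups to open, so the reveals don't change that 11/12; it is now spread over the 2 remaining unopened cups.
P(win by switching) = (11/12) · (1/2) = 11/24 ≈ 0.458.

0.458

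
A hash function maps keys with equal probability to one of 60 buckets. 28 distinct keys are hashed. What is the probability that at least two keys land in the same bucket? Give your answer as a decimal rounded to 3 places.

It's easier to compute the probability that all 28 are distinct.
P(all distinct) = 60/60 · 59/60 · ··· · 33/60 ≈ 0.001.
So the probability of at least one match is 1 − 0.001 = 0.999.

0.999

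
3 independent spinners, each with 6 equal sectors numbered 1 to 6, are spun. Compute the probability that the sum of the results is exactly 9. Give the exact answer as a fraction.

25/216

There are 6^3 = 216 equally likely outcomes.
The number of ordered 3-tuples from {1,…,6} summing to 9 is 25.
P(sum = 9) = 25/216.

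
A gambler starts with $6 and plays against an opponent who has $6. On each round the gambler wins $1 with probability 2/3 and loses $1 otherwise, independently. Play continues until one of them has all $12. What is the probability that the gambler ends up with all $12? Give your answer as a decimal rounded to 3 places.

0.985

Let r = q/p = (1/3)/(2/3) = 1/2. The recurrence P(i) = p·P(i+1) + q·P(i−1) with P(0)=0, P(12)=1 gives P(i) = (1 − r^i)/(1 − r^12).
P(6) = (1 − (1/2)^6) / (1 − (1/2)^12) = 64/65 ≈ 0.985.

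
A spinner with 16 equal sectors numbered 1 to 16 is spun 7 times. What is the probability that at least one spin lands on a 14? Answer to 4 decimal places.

0.3635

P(no spin lands on a 14) = (15/16)^7 ≈ 0.6365.
P(at least one) = 1 − 0.6365 = 0.3635.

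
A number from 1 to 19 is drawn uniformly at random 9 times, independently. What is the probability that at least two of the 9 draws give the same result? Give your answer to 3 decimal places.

0.896

P(all 9 different) = 19/19 · 18/19 · ··· · 11/19 ≈ 0.104.
P(at least two equal) = 1 − 0.104 = 0.896.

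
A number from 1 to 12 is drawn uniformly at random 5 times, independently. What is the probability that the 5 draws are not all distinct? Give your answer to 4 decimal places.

0.6181

P(all 5 different) = 12/12 · 11/12 · ··· · 8/12 ≈ 0.3819.
P(at least two equal) = 1 − 0.3819 = 0.6181.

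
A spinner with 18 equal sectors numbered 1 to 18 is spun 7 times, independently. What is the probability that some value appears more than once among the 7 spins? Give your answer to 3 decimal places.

0.738

P(all 7 different) = 18/18 · 17/18 · ··· · 12/18 ≈ 0.262.
P(at least two equal) = 1 − 0.262 = 0.738.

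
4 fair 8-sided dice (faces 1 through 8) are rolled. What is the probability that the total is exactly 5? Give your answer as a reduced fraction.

1/1024

There are 8^4 = 4096 equally likely outcomes.
The number of ordered 4-tuples from {1,…,8} summing to 5 is 4.
P(sum = 5) = 4/4096 = 1/1024.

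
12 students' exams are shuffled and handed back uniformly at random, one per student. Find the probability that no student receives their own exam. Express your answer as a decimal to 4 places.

0.3679

This is the derangement probability: permutations of 12 with no fixed point.
D(12) = 12! · (1 − 1/1! + 1/2! − ··· + (−1)^12/12!) = 176214841.
P = 176214841/479001600 = 16019531/43545600 ≈ 0.3679.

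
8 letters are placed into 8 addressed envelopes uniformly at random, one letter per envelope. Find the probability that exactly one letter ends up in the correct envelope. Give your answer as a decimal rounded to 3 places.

0.368

Choose which one is fixed: C(8,1) = 8 ways.
The remaining 7 must have no fixed point: D(7) = 1854.
P = 8·1854/40320 = 103/280 ≈ 0.368.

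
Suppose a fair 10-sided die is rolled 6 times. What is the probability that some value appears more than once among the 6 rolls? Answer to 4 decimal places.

P(all 6 different) = 10/10 · 9/10 · ··· · 5/10 ≈ 0.1512.
P(at least two equal) = 1 − 0.1512 = 0.8488.

0.8488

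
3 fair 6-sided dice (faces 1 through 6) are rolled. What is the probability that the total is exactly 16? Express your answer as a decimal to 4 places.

There are 6^3 = 216 equally likely outcomes.
The number of ordered 3-tuples from {1,…,6} summing to 16 is 6.
P(sum = 16) = 6/216 = 1/36 ≈ 0.0278.

0.0278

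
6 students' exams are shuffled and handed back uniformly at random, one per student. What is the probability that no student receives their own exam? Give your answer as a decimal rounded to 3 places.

0.368

This is the derangement probability: permutations of 6 with no fixed point.
D(6) = 6! · (1 − 1/1! + 1/2! − ··· + (−1)^6/6!) = 265.
P = 265/720 = 53/144 ≈ 0.368.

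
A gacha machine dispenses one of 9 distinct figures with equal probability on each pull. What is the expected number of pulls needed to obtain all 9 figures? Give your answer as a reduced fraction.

After i distinct types are collected, each trial gives a new one with probability (9−i)/9, so the expected wait for the next new type is 9/(9−i).
E = 9/9 + 9/8 + 9/7 + 9/6 + 9/5 + 9/4 + 9/3 + 9/2 + 9/1 = 7129/280.

7129/280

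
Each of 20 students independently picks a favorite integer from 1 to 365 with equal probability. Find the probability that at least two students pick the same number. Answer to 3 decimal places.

It's easier to compute the probability that all 20 are distinct.
P(all distinct) = 365/365 · 364/365 · ··· · 346/365 ≈ 0.589.
So the probability of at least one match is 1 − 0.589 = 0.411.

0.411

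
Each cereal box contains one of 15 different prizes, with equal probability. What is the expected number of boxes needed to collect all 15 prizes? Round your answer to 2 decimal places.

After i distinct types are collected, each trial gives a new one with probability (15−i)/15, so the expected wait for the next new type is 15/(15−i).
E = 15/15 + 15/14 + 15/13 + 15/12 + 15/11 + 15/10 + 15/9 + 15/8 + 15/7 + 15/6 + 15/5 + 15/4 + 15/3 + 15/2 + 15/1 = 1195757/24024 ≈ 49.77.

49.77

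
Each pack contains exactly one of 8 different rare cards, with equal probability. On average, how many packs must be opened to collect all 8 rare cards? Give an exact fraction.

761/35

After i distinct types are collected, each trial gives a new one with probability (8−i)/8, so the expected wait for the next new type is 8/(8−i).
E = 8/8 + 8/7 + 8/6 + 8/5 + 8/4 + 8/3 + 8/2 + 8/1 = 761/35.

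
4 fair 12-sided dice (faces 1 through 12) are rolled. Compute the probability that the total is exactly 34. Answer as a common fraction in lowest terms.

There are 12^4 = 20736 equally likely outcomes.
The number of ordered 4-tuples from {1,…,12} summing to 34 is 640.
P(sum = 34) = 640/20736 = 5/162.

5/162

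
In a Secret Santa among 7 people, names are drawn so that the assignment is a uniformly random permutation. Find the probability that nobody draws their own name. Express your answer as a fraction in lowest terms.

This is the derangement probability: permutations of 7 with no fixed point.
D(7) = 7! · (1 − 1/1! + 1/2! − ··· + (−1)^7/7!) = 1854.
P = 1854/5040 = 103/280.

103/280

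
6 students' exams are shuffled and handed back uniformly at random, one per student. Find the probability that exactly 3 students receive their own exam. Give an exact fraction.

1/18

Choose which 3 of the 6 are fixed: C(6,3) = 20 ways.
The remaining 3 must have no fixed point: D(3) = 2.
P = 20·2/720 = 1/18.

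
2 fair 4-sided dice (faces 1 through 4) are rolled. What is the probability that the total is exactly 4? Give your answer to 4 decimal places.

0.1875

There are 4^2 = 16 equally likely outcomes.
The number of ordered 2-tuples from {1,…,4} summing to 4 is 3.
P(sum = 4) = 3/16 ≈ 0.1875.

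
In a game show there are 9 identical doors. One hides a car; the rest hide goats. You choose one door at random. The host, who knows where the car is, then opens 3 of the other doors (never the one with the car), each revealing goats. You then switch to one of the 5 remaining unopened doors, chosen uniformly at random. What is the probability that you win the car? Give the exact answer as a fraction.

Your original door holds the car with probability 1/9, so the other 8 collectively hold it with probability 8/9.
The host can always find 3 empty doors to open, so the reveals don't change that 8/9; it is now spread over the 5 remaining unopened doors.
P(win by switching) = (8/9) · (1/5) = 8/45.

8/45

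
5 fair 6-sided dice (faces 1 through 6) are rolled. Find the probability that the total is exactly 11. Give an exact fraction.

205/7776

There are 6^5 = 7776 equally likely outcomes.
The number of ordered 5-tuples from {1,…,6} summing to 11 is 205.
P(sum = 11) = 205/7776.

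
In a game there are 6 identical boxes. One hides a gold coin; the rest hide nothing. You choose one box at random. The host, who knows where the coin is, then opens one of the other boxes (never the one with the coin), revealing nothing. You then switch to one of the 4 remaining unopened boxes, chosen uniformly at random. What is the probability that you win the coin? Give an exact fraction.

Your original box holds the coin with probability 1/6, so the other 5 collectively hold it with probability 5/6.
The host can always find an empty box to open, so this doesn't change that 5/6; it is now spread over the 4 remaining unopened boxes.
P(win by switching) = (5/6) · (1/4) = 5/24.

5/24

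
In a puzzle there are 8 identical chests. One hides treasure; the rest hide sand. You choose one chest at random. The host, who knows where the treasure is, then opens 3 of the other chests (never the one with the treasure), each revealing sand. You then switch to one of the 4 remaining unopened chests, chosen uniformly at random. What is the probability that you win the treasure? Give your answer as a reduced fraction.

7/32

Your original chest holds the treasure with probability 1/8, so the other 7 collectively hold it with probability 7/8.
The host can always find 3 empty chests to open, so the reveals don't change that 7/8; it is now spread over the 4 remaining unopened chests.
P(win by switching) = (7/8) · (1/4) = 7/32.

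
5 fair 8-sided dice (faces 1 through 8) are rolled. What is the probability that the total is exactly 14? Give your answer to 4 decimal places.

There are 8^5 = 32768 equally likely outcomes.
The number of ordered 5-tuples from {1,…,8} summing to 14 is 690.
P(sum = 14) = 690/32768 = 345/16384 ≈ 0.0211.

0.0211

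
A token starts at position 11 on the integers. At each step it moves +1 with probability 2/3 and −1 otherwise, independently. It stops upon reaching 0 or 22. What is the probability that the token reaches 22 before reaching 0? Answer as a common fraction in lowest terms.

Let r = q/p = (1/3)/(2/3) = 1/2. The recurrence P(i) = p·P(i+1) + q·P(i−1) with P(0)=0, P(22)=1 gives P(i) = (1 − r^i)/(1 − r^22).
P(11) = (1 − (1/2)^11) / (1 − (1/2)^22) = 2048/2049.

2048/2049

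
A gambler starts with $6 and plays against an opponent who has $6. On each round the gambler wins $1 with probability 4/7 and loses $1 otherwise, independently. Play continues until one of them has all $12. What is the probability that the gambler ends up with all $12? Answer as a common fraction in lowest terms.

Let r = q/p = (3/7)/(4/7) = 3/4. The recurrence P(i) = p·P(i+1) + q·P(i−1) with P(0)=0, P(12)=1 gives P(i) = (1 − r^i)/(1 − r^12).
P(6) = (1 − (3/4)^6) / (1 − (3/4)^12) = 4096/4825.

4096/4825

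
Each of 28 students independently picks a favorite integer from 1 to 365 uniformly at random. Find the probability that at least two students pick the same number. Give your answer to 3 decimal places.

It's easier to compute the probability that all 28 are distinct.
P(all distinct) = 365/365 · 364/365 · ··· · 338/365 ≈ 0.346.
So the probability of at least one match is 1 − 0.346 = 0.654.

0.654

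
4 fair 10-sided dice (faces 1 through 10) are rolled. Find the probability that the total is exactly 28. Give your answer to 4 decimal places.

0.0415

There are 10^4 = 10000 equally likely outcomes.
The number of ordered 4-tuples from {1,…,10} summing to 28 is 415.
P(sum = 28) = 415/10000 = 83/2000 ≈ 0.0415.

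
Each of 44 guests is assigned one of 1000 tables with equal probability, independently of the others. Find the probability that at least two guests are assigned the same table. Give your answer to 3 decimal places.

0.617

It's easier to compute the probability that all 44 are distinct.
P(all distinct) = 1000/1000 · 999/1000 · ··· · 957/1000 ≈ 0.383.
So the probability of at least one match is 1 − 0.383 = 0.617.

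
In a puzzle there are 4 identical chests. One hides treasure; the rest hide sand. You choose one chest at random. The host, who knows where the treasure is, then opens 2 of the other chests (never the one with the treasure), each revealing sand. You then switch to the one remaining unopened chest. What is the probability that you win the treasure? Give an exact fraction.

3/4

Your original chest holds the treasure with probability 1/4, so the other 3 collectively hold it with probability 3/4.
The host can always find 2 empty chests to open, so the reveals don't change that 3/4; it is now spread over the 1 remaining unopened chest.
P(win by switching) = (3/4) · (1/1) = 3/4.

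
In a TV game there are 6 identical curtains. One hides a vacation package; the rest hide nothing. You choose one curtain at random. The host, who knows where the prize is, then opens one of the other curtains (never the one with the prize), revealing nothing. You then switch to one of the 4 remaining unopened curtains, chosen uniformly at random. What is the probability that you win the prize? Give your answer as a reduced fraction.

5/24

Your original curtain holds the prize with probability 1/6, so the other 5 collectively hold it with probability 5/6.
The host can always find an empty curtain to open, so this doesn't change that 5/6; it is now spread over the 4 remaining unopened curtains.
P(win by switching) = (5/6) · (1/4) = 5/24.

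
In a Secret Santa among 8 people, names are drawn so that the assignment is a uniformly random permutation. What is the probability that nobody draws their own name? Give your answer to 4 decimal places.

This is the derangement probability: permutations of 8 with no fixed point.
D(8) = 8! · (1 − 1/1! + 1/2! − ··· + (−1)^8/8!) = 14833.
P = 14833/40320 = 2119/5760 ≈ 0.3679.

0.3679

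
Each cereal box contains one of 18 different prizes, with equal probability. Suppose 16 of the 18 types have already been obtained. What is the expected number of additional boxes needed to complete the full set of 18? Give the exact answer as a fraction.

Starting from 16 distinct types, each trial gives a new one with probability (18−i)/18 when i types are held, so the wait for the next new type is 18/(18−i).
E = 18/2 + 18/1 = 27.

27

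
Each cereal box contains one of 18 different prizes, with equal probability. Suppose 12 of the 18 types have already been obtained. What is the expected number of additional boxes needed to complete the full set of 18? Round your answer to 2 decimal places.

44.10

Starting from 12 distinct types, each trial gives a new one with probability (18−i)/18 when i types are held, so the wait for the next new type is 18/(18−i).
E = 18/6 + 18/5 + 18/4 + 18/3 + 18/2 + 18/1 = 441/10 ≈ 44.10.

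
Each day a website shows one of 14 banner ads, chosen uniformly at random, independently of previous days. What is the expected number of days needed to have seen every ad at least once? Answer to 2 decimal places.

After i distinct types are collected, each trial gives a new one with probability (14−i)/14, so the expected wait for the next new type is 14/(14−i).
E = 14/14 + 14/13 + 14/12 + 14/11 + 14/10 + 14/9 + 14/8 + 14/7 + 14/6 + 14/5 + 14/4 + 14/3 + 14/2 + 14/1 = 1171733/25740 ≈ 45.52.

45.52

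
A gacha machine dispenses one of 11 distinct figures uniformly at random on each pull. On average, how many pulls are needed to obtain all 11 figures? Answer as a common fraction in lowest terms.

After i distinct types are collected, each trial gives a new one with probability (11−i)/11, so the expected wait for the next new type is 11/(11−i).
E = 11/11 + 11/10 + 11/9 + 11/8 + 11/7 + 11/6 + 11/5 + 11/4 + 11/3 + 11/2 + 11/1 = 83711/2520.

83711/2520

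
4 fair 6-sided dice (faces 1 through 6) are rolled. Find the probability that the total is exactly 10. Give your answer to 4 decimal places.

0.0617

There are 6^4 = 1296 equally likely outcomes.
The number of ordered 4-tuples from {1,…,6} summing to 10 is 80.
P(sum = 10) = 80/1296 = 5/81 ≈ 0.0617.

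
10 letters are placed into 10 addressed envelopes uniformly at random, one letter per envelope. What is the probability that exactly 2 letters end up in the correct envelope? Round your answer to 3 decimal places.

0.184

Choose which 2 of the 10 are fixed: C(10,2) = 45 ways.
The remaining 8 must have no fixed point: D(8) = 14833.
P = 45·14833/3628800 = 2119/11520 ≈ 0.184.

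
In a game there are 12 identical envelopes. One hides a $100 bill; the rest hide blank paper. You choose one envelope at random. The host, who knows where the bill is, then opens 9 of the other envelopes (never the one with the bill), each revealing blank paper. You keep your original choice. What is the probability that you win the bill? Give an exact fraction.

The host can always open 9 empty envelopes regardless of your choice, so the reveals give no information about your original envelope.
P(win by staying) = 1/12.

1/12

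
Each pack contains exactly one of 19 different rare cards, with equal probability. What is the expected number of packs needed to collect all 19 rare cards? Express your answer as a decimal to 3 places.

After i distinct types are collected, each trial gives a new one with probability (19−i)/19, so the expected wait for the next new type is 19/(19−i).
E = 19/19 + 19/18 + 19/17 + 19/16 + 19/15 + 19/14 + 19/13 + 19/12 + 19/11 + 19/10 + 19/9 + 19/8 + 19/7 + 19/6 + 19/5 + 19/4 + 19/3 + 19/2 + 19/1 = 275295799/4084080 ≈ 67.407.

67.407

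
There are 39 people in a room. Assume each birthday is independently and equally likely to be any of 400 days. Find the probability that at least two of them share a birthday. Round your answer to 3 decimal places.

It's easier to compute the probability that all 39 are distinct.
P(all distinct) = 400/400 · 399/400 · ··· · 362/400 ≈ 0.147.
So the probability of at least one match is 1 − 0.147 = 0.853.

0.853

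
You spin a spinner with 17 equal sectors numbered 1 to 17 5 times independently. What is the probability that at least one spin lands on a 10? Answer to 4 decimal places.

P(no spin lands on a 10) = (16/17)^5 ≈ 0.7385.
P(at least one) = 1 − 0.7385 = 0.2615.

0.2615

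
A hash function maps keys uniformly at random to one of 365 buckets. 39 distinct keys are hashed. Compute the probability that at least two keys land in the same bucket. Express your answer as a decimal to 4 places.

It's easier to compute the probability that all 39 are distinct.
P(all distinct) = 365/365 · 364/365 · ··· · 327/365 ≈ 0.1218.
So the probability of at least one match is 1 − 0.1218 = 0.8782.

0.8782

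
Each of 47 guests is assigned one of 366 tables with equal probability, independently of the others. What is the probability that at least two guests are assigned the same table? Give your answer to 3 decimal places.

It's easier to compute the probability that all 47 are distinct.
P(all distinct) = 366/366 · 365/366 · ··· · 320/366 ≈ 0.046.
So the probability of at least one match is 1 − 0.046 = 0.954.

0.954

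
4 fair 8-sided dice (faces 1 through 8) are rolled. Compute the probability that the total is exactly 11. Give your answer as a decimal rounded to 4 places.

There are 8^4 = 4096 equally likely outcomes.
The number of ordered 4-tuples from {1,…,8} summing to 11 is 120.
P(sum = 11) = 120/4096 = 15/512 ≈ 0.0293.

0.0293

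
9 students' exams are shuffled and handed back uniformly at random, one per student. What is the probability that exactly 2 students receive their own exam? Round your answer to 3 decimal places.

Choose which 2 of the 9 are fixed: C(9,2) = 36 ways.
The remaining 7 must have no fixed point: D(7) = 1854.
P = 36·1854/362880 = 103/560 ≈ 0.184.

0.184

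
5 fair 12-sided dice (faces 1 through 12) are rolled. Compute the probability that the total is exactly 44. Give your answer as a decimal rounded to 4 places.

There are 12^5 = 248832 equally likely outcomes.
The number of ordered 5-tuples from {1,…,12} summing to 44 is 4495.
P(sum = 44) = 4495/248832 ≈ 0.0181.

0.0181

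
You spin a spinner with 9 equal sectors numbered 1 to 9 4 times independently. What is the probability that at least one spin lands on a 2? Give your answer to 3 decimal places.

0.376

P(no spin lands on a 2) = (8/9)^4 ≈ 0.624.
P(at least one) = 1 − 0.624 = 0.376.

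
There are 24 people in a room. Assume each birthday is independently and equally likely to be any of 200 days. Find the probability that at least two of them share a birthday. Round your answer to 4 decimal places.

It's easier to compute the probability that all 24 are distinct.
P(all distinct) = 200/200 · 199/200 · ··· · 177/200 ≈ 0.2375.
So the probability of at least one match is 1 − 0.2375 = 0.7625.

0.7625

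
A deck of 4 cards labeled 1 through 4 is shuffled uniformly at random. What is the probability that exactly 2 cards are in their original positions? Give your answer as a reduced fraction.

Choose which 2 of the 4 are fixed: C(4,2) = 6 ways.
The remaining 2 must have no fixed point: D(2) = 1.
P = 6·1/24 = 1/4.

1/4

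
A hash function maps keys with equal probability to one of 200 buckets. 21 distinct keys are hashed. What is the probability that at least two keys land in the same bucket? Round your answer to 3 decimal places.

0.663

It's easier to compute the probability that all 21 are distinct.
P(all distinct) = 200/200 · 199/200 · ··· · 180/200 ≈ 0.337.
So the probability of at least one match is 1 − 0.337 = 0.663.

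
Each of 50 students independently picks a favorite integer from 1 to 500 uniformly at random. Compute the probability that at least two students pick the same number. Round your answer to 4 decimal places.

0.9207

It's easier to compute the probability that all 50 are distinct.
P(all distinct) = 500/500 · 499/500 · ··· · 451/500 ≈ 0.0793.
So the probability of at least one match is 1 − 0.0793 = 0.9207.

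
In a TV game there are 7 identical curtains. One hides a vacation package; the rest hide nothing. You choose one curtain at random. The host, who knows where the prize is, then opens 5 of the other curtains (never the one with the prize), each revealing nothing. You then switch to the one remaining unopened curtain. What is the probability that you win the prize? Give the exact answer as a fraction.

Your original curtain holds the prize with probability 1/7, so the other 6 collectively hold it with probability 6/7.
The host can always find 5 empty curtains to open, so the reveals don't change that 6/7; it is now spread over the 1 remaining unopened curtain.
P(win by switching) = (6/7) · (1/1) = 6/7.

6/7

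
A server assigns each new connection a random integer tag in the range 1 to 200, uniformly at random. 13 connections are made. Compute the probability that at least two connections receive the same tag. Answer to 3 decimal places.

0.329

It's easier to compute the probability that all 13 are distinct.
P(all distinct) = 200/200 · 199/200 · ··· · 188/200 ≈ 0.671.
So the probability of at least one match is 1 − 0.671 = 0.329.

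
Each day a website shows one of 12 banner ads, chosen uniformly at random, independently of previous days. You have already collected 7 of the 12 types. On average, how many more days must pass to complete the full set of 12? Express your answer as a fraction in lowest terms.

Starting from 7 distinct types, each trial gives a new one with probability (12−i)/12 when i types are held, so the wait for the next new type is 12/(12−i).
E = 12/5 + 12/4 + 12/3 + 12/2 + 12/1 = 137/5.

137/5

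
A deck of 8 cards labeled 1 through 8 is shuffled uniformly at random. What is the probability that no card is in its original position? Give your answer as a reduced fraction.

This is the derangement probability: permutations of 8 with no fixed point.
D(8) = 8! · (1 − 1/1! + 1/2! − ··· + (−1)^8/8!) = 14833.
P = 14833/40320 = 2119/5760.

2119/5760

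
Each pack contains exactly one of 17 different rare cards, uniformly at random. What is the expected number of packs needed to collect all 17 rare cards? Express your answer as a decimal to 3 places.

58.472

After i distinct types are collected, each trial gives a new one with probability (17−i)/17, so the expected wait for the next new type is 17/(17−i).
E = 17/17 + 17/16 + 17/15 + 17/14 + 17/13 + 17/12 + 17/11 + 17/10 + 17/9 + 17/8 + 17/7 + 17/6 + 17/5 + 17/4 + 17/3 + 17/2 + 17/1 = 42142223/720720 ≈ 58.472.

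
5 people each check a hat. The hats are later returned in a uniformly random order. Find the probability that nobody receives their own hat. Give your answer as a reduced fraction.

11/30

This is the derangement probability: permutations of 5 with no fixed point.
D(5) = 5! · (1 − 1/1! + 1/2! − ··· + (−1)^5/5!) = 44.
P = 44/120 = 11/30.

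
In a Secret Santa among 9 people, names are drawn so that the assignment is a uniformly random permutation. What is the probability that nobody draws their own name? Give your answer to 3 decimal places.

This is the derangement probability: permutations of 9 with no fixed point.
D(9) = 9! · (1 − 1/1! + 1/2! − ··· + (−1)^9/9!) = 133496.
P = 133496/362880 = 16687/45360 ≈ 0.368.

0.368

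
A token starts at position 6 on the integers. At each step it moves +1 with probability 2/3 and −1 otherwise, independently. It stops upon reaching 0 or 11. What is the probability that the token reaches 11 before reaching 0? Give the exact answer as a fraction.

2016/2047

Let r = q/p = (1/3)/(2/3) = 1/2. The recurrence P(i) = p·P(i+1) + q·P(i−1) with P(0)=0, P(11)=1 gives P(i) = (1 − r^i)/(1 − r^11).
P(6) = (1 − (1/2)^6) / (1 − (1/2)^11) = 2016/2047.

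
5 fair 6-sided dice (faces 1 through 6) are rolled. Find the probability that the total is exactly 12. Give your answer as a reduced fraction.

There are 6^5 = 7776 equally likely outcomes.
The number of ordered 5-tuples from {1,…,6} summing to 12 is 305.
P(sum = 12) = 305/7776.

305/7776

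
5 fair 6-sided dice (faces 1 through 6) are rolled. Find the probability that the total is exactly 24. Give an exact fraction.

There are 6^5 = 7776 equally likely outcomes.
The number of ordered 5-tuples from {1,…,6} summing to 24 is 205.
P(sum = 24) = 205/7776.

205/7776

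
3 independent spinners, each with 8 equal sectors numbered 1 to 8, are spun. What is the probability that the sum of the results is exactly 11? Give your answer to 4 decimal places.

There are 8^3 = 512 equally likely outcomes.
The number of ordered 3-tuples from {1,…,8} summing to 11 is 42.
P(sum = 11) = 42/512 = 21/256 ≈ 0.0820.

0.0820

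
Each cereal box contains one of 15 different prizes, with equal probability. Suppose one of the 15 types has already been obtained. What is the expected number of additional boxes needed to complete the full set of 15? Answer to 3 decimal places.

48.773

Starting from 1 distinct type, each trial gives a new one with probability (15−i)/15 when i types are held, so the wait for the next new type is 15/(15−i).
E = 15/14 + 15/13 + 15/12 + 15/11 + 15/10 + 15/9 + 15/8 + 15/7 + 15/6 + 15/5 + 15/4 + 15/3 + 15/2 + 15/1 = 1171733/24024 ≈ 48.773.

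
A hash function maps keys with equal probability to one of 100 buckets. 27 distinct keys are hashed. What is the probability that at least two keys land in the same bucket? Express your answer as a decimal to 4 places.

It's easier to compute the probability that all 27 are distinct.
P(all distinct) = 100/100 · 99/100 · ··· · 74/100 ≈ 0.0209.
So the probability of at least one match is 1 − 0.0209 = 0.9791.

0.9791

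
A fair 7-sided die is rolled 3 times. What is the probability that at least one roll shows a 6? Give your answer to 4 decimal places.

0.3703

P(no roll shows a 6) = (6/7)^3 ≈ 0.6297.
P(at least one) = 1 − 0.6297 = 0.3703.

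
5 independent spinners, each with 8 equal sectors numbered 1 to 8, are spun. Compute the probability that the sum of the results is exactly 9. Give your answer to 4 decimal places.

There are 8^5 = 32768 equally likely outcomes.
The number of ordered 5-tuples from {1,…,8} summing to 9 is 70.
P(sum = 9) = 70/32768 = 35/16384 ≈ 0.0021.

0.0021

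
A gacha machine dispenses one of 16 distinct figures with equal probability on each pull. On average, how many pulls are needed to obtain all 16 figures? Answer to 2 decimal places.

After i distinct types are collected, each trial gives a new one with probability (16−i)/16, so the expected wait for the next new type is 16/(16−i).
E = 16/16 + 16/15 + 16/14 + 16/13 + 16/12 + 16/11 + 16/10 + 16/9 + 16/8 + 16/7 + 16/6 + 16/5 + 16/4 + 16/3 + 16/2 + 16/1 = 2436559/45045 ≈ 54.09.

54.09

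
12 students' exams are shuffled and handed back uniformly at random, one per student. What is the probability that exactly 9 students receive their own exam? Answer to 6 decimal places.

Choose which 9 of the 12 are fixed: C(12,9) = 220 ways.
The remaining 3 must have no fixed point: D(3) = 2.
P = 220·2/479001600 = 1/1088640 ≈ 0.000001.

0.000001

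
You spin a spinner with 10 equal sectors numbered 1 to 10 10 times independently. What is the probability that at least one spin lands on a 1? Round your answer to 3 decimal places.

P(no spin lands on a 1) = (9/10)^10 ≈ 0.349.
P(at least one) = 1 − 0.349 = 0.651.

0.651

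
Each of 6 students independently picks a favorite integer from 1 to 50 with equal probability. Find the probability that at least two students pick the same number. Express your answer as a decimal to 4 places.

0.2678

It's easier to compute the probability that all 6 are distinct.
P(all distinct) = 50/50 · 49/50 · ··· · 45/50 ≈ 0.7322.
So the probability of at least one match is 1 − 0.7322 = 0.2678.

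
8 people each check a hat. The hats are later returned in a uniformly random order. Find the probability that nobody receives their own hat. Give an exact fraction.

2119/5760

This is the derangement probability: permutations of 8 with no fixed point.
D(8) = 8! · (1 − 1/1! + 1/2! − ··· + (−1)^8/8!) = 14833.
P = 14833/40320 = 2119/5760.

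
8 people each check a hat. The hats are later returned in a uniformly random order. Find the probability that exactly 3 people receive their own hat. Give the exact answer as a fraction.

11/180

Choose which 3 of the 8 are fixed: C(8,3) = 56 ways.
The remaining 5 must have no fixed point: D(5) = 44.
P = 56·44/40320 = 11/180.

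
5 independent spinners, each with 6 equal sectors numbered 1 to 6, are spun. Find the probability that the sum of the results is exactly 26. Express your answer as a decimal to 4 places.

0.0090

There are 6^5 = 7776 equally likely outcomes.
The number of ordered 5-tuples from {1,…,6} summing to 26 is 70.
P(sum = 26) = 70/7776 = 35/3888 ≈ 0.0090.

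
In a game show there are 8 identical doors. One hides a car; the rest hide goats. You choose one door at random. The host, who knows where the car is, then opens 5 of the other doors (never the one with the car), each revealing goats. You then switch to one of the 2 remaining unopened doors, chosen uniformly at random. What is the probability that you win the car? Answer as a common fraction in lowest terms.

7/16

Your original door holds the car with probability 1/8, so the other 7 collectively hold it with probability 7/8.
The host can always find 5 empty doors to open, so the reveals don't change that 7/8; it is now spread over the 2 remaining unopened doors.
P(win by switching) = (7/8) · (1/2) = 7/16.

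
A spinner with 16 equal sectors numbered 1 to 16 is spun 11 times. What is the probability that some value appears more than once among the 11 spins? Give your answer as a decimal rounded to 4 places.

0.9901

P(all 11 different) = 16/16 · 15/16 · ··· · 6/16 ≈ 0.0099.
P(at least two equal) = 1 − 0.0099 = 0.9901.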